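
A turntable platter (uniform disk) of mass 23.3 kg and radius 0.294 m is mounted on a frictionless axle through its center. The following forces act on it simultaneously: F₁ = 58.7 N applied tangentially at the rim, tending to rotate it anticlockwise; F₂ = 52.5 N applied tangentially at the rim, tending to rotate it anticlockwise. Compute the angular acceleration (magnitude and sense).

α ≈ 32.5 rad/s², anticlockwise

I = ½MR² = (1/2)(23.3)(0.294)² = 1.007 kg·m².
Taking anticlockwise as positive: τ₁ = +(58.7)(0.294) = +17.26 N·m; τ₂ = +(52.5)(0.294) = +15.43 N·m.
Net torque τ = 32.69 N·m.
α = τ/I = 32.69/1.007 = 32.47 rad/s².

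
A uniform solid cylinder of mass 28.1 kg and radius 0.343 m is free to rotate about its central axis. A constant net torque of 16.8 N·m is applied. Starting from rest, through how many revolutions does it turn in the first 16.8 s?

I = ½MR² = (1/2)(28.1)(0.343)² = 1.653 kg·m².
α = τ/I = 16.8/1.653 = 10.16 rad/s².
θ = ½αt² = ½(10.16)(16.8)² = 1434 rad.
Revolutions = θ/(2π) = 228.3.

≈ 228 revolutions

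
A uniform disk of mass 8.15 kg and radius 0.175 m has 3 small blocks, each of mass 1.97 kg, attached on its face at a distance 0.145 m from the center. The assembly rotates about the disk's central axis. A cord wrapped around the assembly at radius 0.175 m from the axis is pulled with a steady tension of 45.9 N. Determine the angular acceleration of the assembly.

α ≈ 32.3 rad/s²

I_disk = ½MR² = ½(8.15)(0.175)² = 0.1248 kg·m².
I_blocks = 3·m·r² = 3(1.97)(0.145)² = 0.1243 kg·m².
Total I = 0.2491 kg·m².
τ = F r = (45.9)(0.175) = 8.032 N·m.
α = τ/I = 8.032/0.2491 = 32.25 rad/s².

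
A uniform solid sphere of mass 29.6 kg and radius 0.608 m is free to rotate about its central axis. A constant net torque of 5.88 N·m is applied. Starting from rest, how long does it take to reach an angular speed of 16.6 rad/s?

I = (2/5)MR² = (2/5)(29.6)(0.608)² = 4.377 kg·m².
α = τ/I = 5.88/4.377 = 1.343 rad/s².
ω = αt ⇒ t = ω/α = 16.6/1.343 = 12.36 s.

t ≈ 12.4 s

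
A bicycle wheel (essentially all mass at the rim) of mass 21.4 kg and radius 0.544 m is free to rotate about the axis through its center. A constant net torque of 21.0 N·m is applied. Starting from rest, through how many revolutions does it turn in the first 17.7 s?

I = MR² = (21.4)(0.544)² = 6.333 kg·m².
α = τ/I = 21.0/6.333 = 3.316 rad/s².
θ = ½αt² = ½(3.316)(17.7)² = 519.4 rad.
Revolutions = θ/(2π) = 82.67.

≈ 82.7 revolutions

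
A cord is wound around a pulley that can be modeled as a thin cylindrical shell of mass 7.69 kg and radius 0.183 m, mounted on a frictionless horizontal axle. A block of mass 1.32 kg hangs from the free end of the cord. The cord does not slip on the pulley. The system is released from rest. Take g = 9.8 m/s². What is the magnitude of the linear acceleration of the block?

I = MR² = (7.69)(0.183)² = 0.2575 kg·m².
Block: mg − T = ma. Pulley: TR = Iα. No-slip: a = αR, so T = (I/R²)a = 7.690·a.
Then mg = (m + 7.690)a, so a = (1.32)(9.8)/(1.32 + 7.690) = 1.436 m/s².

a ≈ 1.44 m/s²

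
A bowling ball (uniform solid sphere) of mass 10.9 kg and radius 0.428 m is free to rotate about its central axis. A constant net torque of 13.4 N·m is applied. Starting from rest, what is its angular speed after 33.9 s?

ω ≈ 569 rad/s

I = (2/5)MR² = (2/5)(10.9)(0.428)² = 0.7987 kg·m².
α = τ/I = 13.4/0.7987 = 16.78 rad/s².
ω = ω₀ + αt = 0 + (16.78)(33.9) = 568.8 rad/s.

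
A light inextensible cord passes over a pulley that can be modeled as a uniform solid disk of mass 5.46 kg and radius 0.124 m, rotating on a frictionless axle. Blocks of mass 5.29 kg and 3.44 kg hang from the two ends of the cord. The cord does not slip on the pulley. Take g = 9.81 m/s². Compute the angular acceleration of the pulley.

α ≈ 12.8 rad/s²

I = ½MR² = (1/2)(5.46)(0.124)² = 0.04198 kg·m².
Heavier block: m₁g − T₁ = m₁a. Lighter block: T₂ − m₂g = m₂a.
Pulley: (T₁ − T₂)R = Iα = I(a/R), so T₁ − T₂ = (I/R²)a = (1/2)M_p a = 2.730·a.
Adding the three: (m₁ − m₂)g = (m₁ + m₂ + 2.730)a, so a = (5.29 − 3.44)(9.81)/(5.29 + 3.44 + 2.730) = 1.584 m/s².
α = a/R = 1.584/0.124 = 12.77 rad/s².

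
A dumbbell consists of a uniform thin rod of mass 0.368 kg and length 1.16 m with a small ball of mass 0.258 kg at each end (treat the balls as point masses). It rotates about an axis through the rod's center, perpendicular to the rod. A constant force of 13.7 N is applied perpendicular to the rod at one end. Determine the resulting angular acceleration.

α ≈ 37.0 rad/s²

I_rod = (1/12)ML² = (1/12)(0.368)(1.16)² = 0.04127 kg·m².
I_balls = 2·m·(L/2)² = 2(0.258)(0.5800)² = 0.1736 kg·m².
Total I = 0.2148 kg·m².
τ = F·(L/2) = (13.7)(0.580) = 7.946 N·m.
α = τ/I = 7.946/0.2148 = 36.98 rad/s².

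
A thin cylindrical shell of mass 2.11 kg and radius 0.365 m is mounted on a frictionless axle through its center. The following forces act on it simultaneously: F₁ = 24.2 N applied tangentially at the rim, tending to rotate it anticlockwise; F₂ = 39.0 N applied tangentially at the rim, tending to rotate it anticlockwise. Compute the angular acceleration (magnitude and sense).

I = MR² = (2.11)(0.365)² = 0.2811 kg·m².
Taking anticlockwise as positive: τ₁ = +(24.2)(0.365) = +8.833 N·m; τ₂ = +(39.0)(0.365) = +14.23 N·m.
Net torque τ = 23.07 N·m.
α = τ/I = 23.07/0.2811 = 82.06 rad/s².

α ≈ 82.1 rad/s², anticlockwise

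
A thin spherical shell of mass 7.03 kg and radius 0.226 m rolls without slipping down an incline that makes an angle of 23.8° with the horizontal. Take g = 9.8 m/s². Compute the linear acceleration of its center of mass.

Translation along the incline: Mg sinθ − f = Ma.
Rotation about the center: fR = Iα with I = (2/3)MR². No-slip gives a = αR, so f = (I/R²)a = (2/3)M a.
Substituting: Mg sinθ = (1 + 0.6667)Ma, so a = g sinθ/(1 + 0.6667) = (9.8) sin 23.8° / 1.667 = 2.373 m/s².

a ≈ 2.37 m/s²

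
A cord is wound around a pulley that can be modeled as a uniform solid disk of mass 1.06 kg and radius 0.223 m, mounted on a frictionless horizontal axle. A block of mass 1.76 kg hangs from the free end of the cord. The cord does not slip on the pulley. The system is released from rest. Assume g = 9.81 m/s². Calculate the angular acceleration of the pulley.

I = ½MR² = (1/2)(1.06)(0.223)² = 0.02636 kg·m².
Block: mg − T = ma. Pulley: TR = Iα. No-slip: a = αR, so T = (I/R²)a = 0.5300·a.
Then mg = (m + 0.5300)a, so a = (1.76)(9.81)/(1.76 + 0.5300) = 7.540 m/s².
α = a/R = 7.540/0.223 = 33.81 rad/s².

α ≈ 33.8 rad/s²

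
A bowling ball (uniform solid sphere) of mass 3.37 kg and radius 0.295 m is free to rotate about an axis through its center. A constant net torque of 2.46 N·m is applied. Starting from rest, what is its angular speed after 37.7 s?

ω ≈ 791 rad/s

I = (2/5)MR² = (2/5)(3.37)(0.295)² = 0.1173 kg·m².
α = τ/I = 2.46/0.1173 = 20.97 rad/s².
ω = ω₀ + αt = 0 + (20.97)(37.7) = 790.6 rad/s.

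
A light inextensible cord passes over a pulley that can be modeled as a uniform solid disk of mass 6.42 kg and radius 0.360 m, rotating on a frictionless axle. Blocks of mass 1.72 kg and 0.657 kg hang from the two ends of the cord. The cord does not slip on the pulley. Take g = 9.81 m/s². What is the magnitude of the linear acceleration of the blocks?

I = ½MR² = (1/2)(6.42)(0.360)² = 0.4160 kg·m².
Heavier block: m₁g − T₁ = m₁a. Lighter block: T₂ − m₂g = m₂a.
Pulley: (T₁ − T₂)R = Iα = I(a/R), so T₁ − T₂ = (I/R²)a = (1/2)M_p a = 3.210·a.
Adding the three: (m₁ − m₂)g = (m₁ + m₂ + 3.210)a, so a = (1.72 − 0.657)(9.81)/(1.72 + 0.657 + 3.210) = 1.866 m/s².

a ≈ 1.87 m/s²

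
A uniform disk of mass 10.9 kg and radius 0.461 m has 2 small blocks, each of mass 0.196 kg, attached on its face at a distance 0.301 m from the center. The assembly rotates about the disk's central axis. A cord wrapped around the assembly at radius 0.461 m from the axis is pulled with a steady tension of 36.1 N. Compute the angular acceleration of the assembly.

α ≈ 13.9 rad/s²

I_disk = ½MR² = ½(10.9)(0.461)² = 1.158 kg·m².
I_blocks = 2·m·r² = 2(0.196)(0.301)² = 0.03552 kg·m².
Total I = 1.194 kg·m².
τ = F r = (36.1)(0.461) = 16.64 N·m.
α = τ/I = 16.64/1.194 = 13.94 rad/s².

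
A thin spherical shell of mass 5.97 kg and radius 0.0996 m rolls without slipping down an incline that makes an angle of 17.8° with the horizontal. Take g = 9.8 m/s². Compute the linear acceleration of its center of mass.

Translation along the incline: Mg sinθ − f = Ma.
Rotation about the center: fR = Iα with I = (2/3)MR². No-slip gives a = αR, so f = (I/R²)a = (2/3)M a.
Substituting: Mg sinθ = (1 + 0.6667)Ma, so a = g sinθ/(1 + 0.6667) = (9.8) sin 17.8° / 1.667 = 1.797 m/s².

a ≈ 1.80 m/s²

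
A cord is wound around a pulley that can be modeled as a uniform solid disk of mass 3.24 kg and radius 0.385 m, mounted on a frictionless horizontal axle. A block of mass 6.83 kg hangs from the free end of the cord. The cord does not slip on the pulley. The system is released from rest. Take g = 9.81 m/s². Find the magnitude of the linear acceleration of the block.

I = ½MR² = (1/2)(3.24)(0.385)² = 0.2401 kg·m².
Block: mg − T = ma. Pulley: TR = Iα. No-slip: a = αR, so T = (I/R²)a = 1.620·a.
Then mg = (m + 1.620)a, so a = (6.83)(9.81)/(6.83 + 1.620) = 7.929 m/s².

a ≈ 7.93 m/s²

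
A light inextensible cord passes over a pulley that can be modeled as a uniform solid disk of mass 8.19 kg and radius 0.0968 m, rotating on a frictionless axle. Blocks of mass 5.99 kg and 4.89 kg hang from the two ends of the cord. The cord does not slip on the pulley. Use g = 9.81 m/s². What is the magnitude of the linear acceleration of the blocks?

I = ½MR² = (1/2)(8.19)(0.0968)² = 0.03837 kg·m².
Heavier block: m₁g − T₁ = m₁a. Lighter block: T₂ − m₂g = m₂a.
Pulley: (T₁ − T₂)R = Iα = I(a/R), so T₁ − T₂ = (I/R²)a = (1/2)M_p a = 4.095·a.
Adding the three: (m₁ − m₂)g = (m₁ + m₂ + 4.095)a, so a = (5.99 − 4.89)(9.81)/(5.99 + 4.89 + 4.095) = 0.7206 m/s².

a ≈ 0.721 m/s²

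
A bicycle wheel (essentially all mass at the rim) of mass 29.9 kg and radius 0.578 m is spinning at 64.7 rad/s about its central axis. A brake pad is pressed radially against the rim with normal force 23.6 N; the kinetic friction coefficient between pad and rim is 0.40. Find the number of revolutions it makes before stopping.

≈ 610 revolutions

I = MR² = (29.9)(0.578)² = 9.989 kg·m².
Friction force f = μN = (0.40)(23.6) = 9.440 N at the rim; torque magnitude τ = fR = 5.456 N·m, opposing ω.
|α| = τ/I = 5.456/9.989 = 0.5462 rad/s² (deceleration).
ω² = ω₀² − 2|α|θ with ω = 0 ⇒ θ = ω₀²/(2|α|) = 3832 rad = 609.9 rev.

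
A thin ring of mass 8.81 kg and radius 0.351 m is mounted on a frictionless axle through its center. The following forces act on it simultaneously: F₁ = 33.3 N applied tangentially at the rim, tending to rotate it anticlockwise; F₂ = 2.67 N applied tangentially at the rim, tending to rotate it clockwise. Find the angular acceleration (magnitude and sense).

α ≈ 9.91 rad/s², anticlockwise

I = MR² = (8.81)(0.351)² = 1.085 kg·m².
Taking anticlockwise as positive: τ₁ = +(33.3)(0.351) = +11.69 N·m; τ₂ = −(2.67)(0.351) = −0.9372 N·m.
Net torque τ = 10.75 N·m.
α = τ/I = 10.75/1.085 = 9.905 rad/s².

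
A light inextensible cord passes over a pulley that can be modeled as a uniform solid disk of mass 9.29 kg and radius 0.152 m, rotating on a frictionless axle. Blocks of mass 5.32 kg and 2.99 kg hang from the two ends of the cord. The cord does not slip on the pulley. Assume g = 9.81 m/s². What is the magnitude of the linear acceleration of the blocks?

I = ½MR² = (1/2)(9.29)(0.152)² = 0.1073 kg·m².
Heavier block: m₁g − T₁ = m₁a. Lighter block: T₂ − m₂g = m₂a.
Pulley: (T₁ − T₂)R = Iα = I(a/R), so T₁ − T₂ = (I/R²)a = (1/2)M_p a = 4.645·a.
Adding the three: (m₁ − m₂)g = (m₁ + m₂ + 4.645)a, so a = (5.32 − 2.99)(9.81)/(5.32 + 2.99 + 4.645) = 1.764 m/s².

a ≈ 1.76 m/s²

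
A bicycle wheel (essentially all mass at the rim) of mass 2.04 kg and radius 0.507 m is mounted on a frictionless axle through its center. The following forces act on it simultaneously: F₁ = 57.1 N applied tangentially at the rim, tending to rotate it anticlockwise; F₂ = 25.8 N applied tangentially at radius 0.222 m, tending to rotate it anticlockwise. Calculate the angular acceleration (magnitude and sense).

I = MR² = (2.04)(0.507)² = 0.5244 kg·m².
Taking anticlockwise as positive: τ₁ = +(57.1)(0.507) = +28.95 N·m; τ₂ = +(25.8)(0.222) = +5.728 N·m.
Net torque τ = 34.68 N·m.
α = τ/I = 34.68/0.5244 = 66.13 rad/s².

α ≈ 66.1 rad/s², anticlockwise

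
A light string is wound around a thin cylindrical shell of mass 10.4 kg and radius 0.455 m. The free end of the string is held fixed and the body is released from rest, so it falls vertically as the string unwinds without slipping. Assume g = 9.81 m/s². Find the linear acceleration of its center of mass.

a ≈ 4.91 m/s²

Translation: Mg − T = Ma. Rotation about the center: TR = Iα with I = MR².
With a = αR: T = (I/R²)a = M a, so Mg = (1 + 1.000)Ma.
a = g/(1 + 1.000) = 9.81/2.000 = 4.905 m/s².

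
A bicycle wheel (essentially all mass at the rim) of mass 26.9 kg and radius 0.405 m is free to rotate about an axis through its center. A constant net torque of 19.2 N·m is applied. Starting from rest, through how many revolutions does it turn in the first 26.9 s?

I = MR² = (26.9)(0.405)² = 4.412 kg·m².
α = τ/I = 19.2/4.412 = 4.351 rad/s².
θ = ½αt² = ½(4.351)(26.9)² = 1574 rad.
Revolutions = θ/(2π) = 250.6.

≈ 251 revolutions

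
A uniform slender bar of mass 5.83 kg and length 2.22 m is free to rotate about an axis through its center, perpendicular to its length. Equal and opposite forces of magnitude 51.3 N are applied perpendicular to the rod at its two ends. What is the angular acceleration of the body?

α ≈ 47.6 rad/s²

I = (1/12)ML² = (1/12)(5.83)(2.22)² = 2.394 kg·m².
The couple gives τ = F·(L/2) + F·(L/2) = F L = (51.3)(2.22) = 113.9 N·m.
Newton's second law for rotation, τ = Iα, gives α = τ/I = 113.9/2.394 = 47.56 rad/s².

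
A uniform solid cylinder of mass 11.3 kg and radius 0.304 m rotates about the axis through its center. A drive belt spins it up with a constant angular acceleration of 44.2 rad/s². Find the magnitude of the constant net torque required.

I = ½MR² = (1/2)(11.3)(0.304)² = 0.5222 kg·m².
τ = Iα = (0.5222)(44.20) = 23.08 N·m.

τ ≈ 23.1 N·m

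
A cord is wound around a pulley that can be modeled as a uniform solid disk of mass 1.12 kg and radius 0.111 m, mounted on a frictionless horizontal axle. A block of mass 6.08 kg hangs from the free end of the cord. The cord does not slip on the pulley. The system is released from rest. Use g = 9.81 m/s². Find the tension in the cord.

T ≈ 5.03 N

I = ½MR² = (1/2)(1.12)(0.111)² = 0.006900 kg·m².
Block: mg − T = ma. Pulley: TR = Iα. No-slip: a = αR, so T = (I/R²)a = 0.5600·a.
Then mg = (m + 0.5600)a, so a = (6.08)(9.81)/(6.08 + 0.5600) = 8.983 m/s².
T = 0.5600·a = 5.030 N.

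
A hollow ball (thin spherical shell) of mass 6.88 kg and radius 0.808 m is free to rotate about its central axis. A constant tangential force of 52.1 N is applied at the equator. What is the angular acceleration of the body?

I = (2/3)MR² = (2/3)(6.88)(0.808)² = 2.994 kg·m².
τ = F R = (52.1)(0.808) = 42.10 N·m.
From τ = Iα: α = 42.10/2.994 = 14.06 rad/s².

α ≈ 14.1 rad/s²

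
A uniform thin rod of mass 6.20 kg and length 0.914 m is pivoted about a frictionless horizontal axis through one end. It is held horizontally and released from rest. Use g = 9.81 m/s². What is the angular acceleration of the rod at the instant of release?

α ≈ 16.1 rad/s²

About the pivot, I = (1/3)ML² = (1/3)(6.20)(0.914)² = 1.726 kg·m².
The weight acts at the center, a distance L/2 = 0.4570 m from the pivot; τ = Mg(L/2) = 27.80 N·m.
α = τ/I = 27.80/1.726 = 16.10 rad/s².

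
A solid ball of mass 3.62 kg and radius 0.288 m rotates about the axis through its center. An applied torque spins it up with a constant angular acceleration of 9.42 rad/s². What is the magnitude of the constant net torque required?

I = (2/5)MR² = (2/5)(3.62)(0.288)² = 0.1201 kg·m².
τ = Iα = (0.1201)(9.420) = 1.131 N·m.

τ ≈ 1.13 N·m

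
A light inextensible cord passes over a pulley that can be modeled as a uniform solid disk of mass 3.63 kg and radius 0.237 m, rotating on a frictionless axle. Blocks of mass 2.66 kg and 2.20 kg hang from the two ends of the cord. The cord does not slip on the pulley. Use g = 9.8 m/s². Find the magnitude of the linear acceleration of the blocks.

a ≈ 0.675 m/s²

I = ½MR² = (1/2)(3.63)(0.237)² = 0.1019 kg·m².
Heavier block: m₁g − T₁ = m₁a. Lighter block: T₂ − m₂g = m₂a.
Pulley: (T₁ − T₂)R = Iα = I(a/R), so T₁ − T₂ = (I/R²)a = (1/2)M_p a = 1.815·a.
Adding the three: (m₁ − m₂)g = (m₁ + m₂ + 1.815)a, so a = (2.66 − 2.20)(9.8)/(2.66 + 2.20 + 1.815) = 0.6754 m/s².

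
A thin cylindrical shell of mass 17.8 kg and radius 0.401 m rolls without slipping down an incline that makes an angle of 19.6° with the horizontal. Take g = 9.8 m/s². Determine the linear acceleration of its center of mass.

a ≈ 1.64 m/s²

Translation along the incline: Mg sinθ − f = Ma.
Rotation about the center: fR = Iα with I = MR². No-slip gives a = αR, so f = (I/R²)a = M a.
Substituting: Mg sinθ = (1 + 1.000)Ma, so a = g sinθ/(1 + 1.000) = (9.8) sin 19.6° / 2.000 = 1.644 m/s².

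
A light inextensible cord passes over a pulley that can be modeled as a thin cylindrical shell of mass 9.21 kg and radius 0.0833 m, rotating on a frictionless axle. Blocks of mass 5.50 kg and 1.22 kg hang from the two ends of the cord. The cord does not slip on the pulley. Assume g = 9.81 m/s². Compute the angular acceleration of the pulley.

I = MR² = (9.21)(0.0833)² = 0.06391 kg·m².
Heavier block: m₁g − T₁ = m₁a. Lighter block: T₂ − m₂g = m₂a.
Pulley: (T₁ − T₂)R = Iα = I(a/R), so T₁ − T₂ = (I/R²)a = 1·M_p a = 9.210·a.
Adding the three: (m₁ − m₂)g = (m₁ + m₂ + 9.210)a, so a = (5.50 − 1.22)(9.81)/(5.50 + 1.22 + 9.210) = 2.636 m/s².
α = a/R = 2.636/0.0833 = 31.64 rad/s².

α ≈ 31.6 rad/s²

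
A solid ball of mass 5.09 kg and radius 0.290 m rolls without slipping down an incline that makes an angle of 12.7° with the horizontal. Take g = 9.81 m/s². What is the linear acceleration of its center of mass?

Translation along the incline: Mg sinθ − f = Ma.
Rotation about the center: fR = Iα with I = (2/5)MR². No-slip gives a = αR, so f = (I/R²)a = (2/5)M a.
Substituting: Mg sinθ = (1 + 0.4000)Ma, so a = g sinθ/(1 + 0.4000) = (9.81) sin 12.7° / 1.400 = 1.540 m/s².

a ≈ 1.54 m/s²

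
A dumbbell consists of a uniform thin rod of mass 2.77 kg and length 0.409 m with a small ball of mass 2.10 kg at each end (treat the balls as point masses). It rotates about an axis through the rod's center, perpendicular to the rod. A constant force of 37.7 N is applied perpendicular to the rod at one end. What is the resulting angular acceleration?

I_rod = (1/12)ML² = (1/12)(2.77)(0.409)² = 0.03861 kg·m².
I_balls = 2·m·(L/2)² = 2(2.10)(0.2045)² = 0.1756 kg·m².
Total I = 0.2143 kg·m².
τ = F·(L/2) = (37.7)(0.204) = 7.710 N·m.
α = τ/I = 7.710/0.2143 = 35.98 rad/s².

α ≈ 36.0 rad/s²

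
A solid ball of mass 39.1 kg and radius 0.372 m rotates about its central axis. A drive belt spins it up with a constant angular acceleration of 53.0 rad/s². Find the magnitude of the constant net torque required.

I = (2/5)MR² = (2/5)(39.1)(0.372)² = 2.164 kg·m².
τ = Iα = (2.164)(53.00) = 114.7 N·m.

τ ≈ 115 N·m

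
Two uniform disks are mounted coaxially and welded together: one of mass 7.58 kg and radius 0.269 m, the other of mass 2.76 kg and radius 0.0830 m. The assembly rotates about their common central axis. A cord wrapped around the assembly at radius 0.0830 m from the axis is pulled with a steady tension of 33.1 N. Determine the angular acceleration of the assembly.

α ≈ 9.68 rad/s²

I = ½M₁R₁² + ½M₂R₂² = ½(7.58)(0.269)² + ½(2.76)(0.0830)² = 0.2838 kg·m².
τ = F r = (33.1)(0.0830) = 2.747 N·m.
α = τ/I = 2.747/0.2838 = 9.682 rad/s².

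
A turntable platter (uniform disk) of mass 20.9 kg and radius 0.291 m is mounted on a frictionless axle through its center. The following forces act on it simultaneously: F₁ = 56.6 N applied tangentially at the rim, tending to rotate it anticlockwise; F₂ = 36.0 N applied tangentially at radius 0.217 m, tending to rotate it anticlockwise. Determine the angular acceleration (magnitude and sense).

α ≈ 27.4 rad/s², anticlockwise

I = ½MR² = (1/2)(20.9)(0.291)² = 0.8849 kg·m².
Taking anticlockwise as positive: τ₁ = +(56.6)(0.291) = +16.47 N·m; τ₂ = +(36.0)(0.217) = +7.812 N·m.
Net torque τ = 24.28 N·m.
α = τ/I = 24.28/0.8849 = 27.44 rad/s².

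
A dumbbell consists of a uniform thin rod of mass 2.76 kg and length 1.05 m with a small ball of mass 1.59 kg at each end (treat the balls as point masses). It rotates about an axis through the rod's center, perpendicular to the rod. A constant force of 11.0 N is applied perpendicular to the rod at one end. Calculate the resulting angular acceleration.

I_rod = (1/12)ML² = (1/12)(2.76)(1.05)² = 0.2536 kg·m².
I_balls = 2·m·(L/2)² = 2(1.59)(0.5250)² = 0.8765 kg·m².
Total I = 1.130 kg·m².
τ = F·(L/2) = (11.0)(0.525) = 5.775 N·m.
α = τ/I = 5.775/1.130 = 5.110 rad/s².

α ≈ 5.11 rad/s²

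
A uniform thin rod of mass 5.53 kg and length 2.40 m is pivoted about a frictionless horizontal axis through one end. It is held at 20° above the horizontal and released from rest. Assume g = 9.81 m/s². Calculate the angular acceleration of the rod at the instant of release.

α ≈ 5.76 rad/s²

About the pivot, I = (1/3)ML² = (1/3)(5.53)(2.40)² = 10.62 kg·m².
The weight acts at the center, a distance L/2 = 1.200 m from the pivot; τ = Mg(L/2) cos 20° = 61.17 N·m.
α = τ/I = 61.17/10.62 = 5.761 rad/s².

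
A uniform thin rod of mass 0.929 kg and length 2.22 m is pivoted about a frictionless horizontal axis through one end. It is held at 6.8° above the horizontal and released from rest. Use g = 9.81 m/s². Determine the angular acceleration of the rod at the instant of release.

α ≈ 6.58 rad/s²

About the pivot, I = (1/3)ML² = (1/3)(0.929)(2.22)² = 1.526 kg·m².
The weight acts at the center, a distance L/2 = 1.110 m from the pivot; τ = Mg(L/2) cos 6.8° = 10.04 N·m.
α = τ/I = 10.04/1.526 = 6.582 rad/s².
(Equivalently α = (3g/(2L)) cos 6.8° = 6.582 rad/s².)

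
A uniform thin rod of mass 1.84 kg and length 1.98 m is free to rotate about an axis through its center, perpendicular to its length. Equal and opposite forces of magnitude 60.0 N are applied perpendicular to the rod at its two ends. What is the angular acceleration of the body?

I = (1/12)ML² = (1/12)(1.84)(1.98)² = 0.6011 kg·m².
The couple gives τ = F·(L/2) + F·(L/2) = F L = (60.0)(1.98) = 118.8 N·m.
Newton's second law for rotation, τ = Iα, gives α = τ/I = 118.8/0.6011 = 197.6 rad/s².

α ≈ 198 rad/s²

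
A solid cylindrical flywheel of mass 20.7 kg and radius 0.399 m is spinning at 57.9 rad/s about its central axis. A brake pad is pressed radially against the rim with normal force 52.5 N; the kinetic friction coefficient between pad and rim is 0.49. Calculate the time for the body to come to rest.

I = ½MR² = (1/2)(20.7)(0.399)² = 1.648 kg·m².
Friction force f = μN = (0.49)(52.5) = 25.72 N at the rim; torque magnitude τ = fR = 10.26 N·m, opposing ω.
|α| = τ/I = 10.26/1.648 = 6.229 rad/s² (deceleration).
0 = ω₀ − |α|t ⇒ t = ω₀/|α| = 57.9/6.229 = 9.295 s.

t ≈ 9.29 s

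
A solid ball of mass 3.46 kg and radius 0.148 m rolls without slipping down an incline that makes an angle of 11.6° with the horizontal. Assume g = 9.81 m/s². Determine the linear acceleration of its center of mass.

a ≈ 1.41 m/s²

Translation along the incline: Mg sinθ − f = Ma.
Rotation about the center: fR = Iα with I = (2/5)MR². No-slip gives a = αR, so f = (I/R²)a = (2/5)M a.
Substituting: Mg sinθ = (1 + 0.4000)Ma, so a = g sinθ/(1 + 0.4000) = (9.81) sin 11.6° / 1.400 = 1.409 m/s².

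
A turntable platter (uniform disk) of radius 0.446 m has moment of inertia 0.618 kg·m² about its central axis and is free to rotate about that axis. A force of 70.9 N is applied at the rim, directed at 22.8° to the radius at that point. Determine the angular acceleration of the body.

α ≈ 19.8 rad/s²

Only the tangential component produces torque: τ = F R sinθ = (70.9)(0.446) sin 22.8° = 12.25 N·m.
From τ = Iα: α = 12.25/0.6180 = 19.83 rad/s².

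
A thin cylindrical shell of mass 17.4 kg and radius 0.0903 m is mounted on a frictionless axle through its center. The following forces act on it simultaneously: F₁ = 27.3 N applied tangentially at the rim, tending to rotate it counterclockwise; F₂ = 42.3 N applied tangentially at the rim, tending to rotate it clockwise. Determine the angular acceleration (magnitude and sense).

I = MR² = (17.4)(0.0903)² = 0.1419 kg·m².
Taking counterclockwise as positive: τ₁ = +(27.3)(0.0903) = +2.465 N·m; τ₂ = −(42.3)(0.0903) = −3.820 N·m.
Net torque τ = -1.354 N·m.
α = τ/I = -1.354/0.1419 = -9.547 rad/s².

α ≈ 9.55 rad/s², clockwise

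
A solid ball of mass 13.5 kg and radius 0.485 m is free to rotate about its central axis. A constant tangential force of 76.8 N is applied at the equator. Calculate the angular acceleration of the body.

I = (2/5)MR² = (2/5)(13.5)(0.485)² = 1.270 kg·m².
τ = F R = (76.8)(0.485) = 37.25 N·m.
From τ = Iα: α = 37.25/1.270 = 29.32 rad/s².

α ≈ 29.3 rad/s²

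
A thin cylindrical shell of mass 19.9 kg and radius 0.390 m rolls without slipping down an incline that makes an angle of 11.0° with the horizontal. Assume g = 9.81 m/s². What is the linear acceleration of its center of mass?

Translation along the incline: Mg sinθ − f = Ma.
Rotation about the center: fR = Iα with I = MR². No-slip gives a = αR, so f = (I/R²)a = M a.
Substituting: Mg sinθ = (1 + 1.000)Ma, so a = g sinθ/(1 + 1.000) = (9.81) sin 11.0° / 2.000 = 0.9359 m/s².

a ≈ 0.936 m/s²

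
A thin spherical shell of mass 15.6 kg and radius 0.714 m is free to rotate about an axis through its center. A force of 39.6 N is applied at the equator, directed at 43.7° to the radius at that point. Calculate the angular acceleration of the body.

α ≈ 3.68 rad/s²

I = (2/3)MR² = (2/3)(15.6)(0.714)² = 5.302 kg·m².
Only the tangential component produces torque: τ = F R sinθ = (39.6)(0.714) sin 43.7° = 19.53 N·m.
From τ = Iα: α = 19.53/5.302 = 3.684 rad/s².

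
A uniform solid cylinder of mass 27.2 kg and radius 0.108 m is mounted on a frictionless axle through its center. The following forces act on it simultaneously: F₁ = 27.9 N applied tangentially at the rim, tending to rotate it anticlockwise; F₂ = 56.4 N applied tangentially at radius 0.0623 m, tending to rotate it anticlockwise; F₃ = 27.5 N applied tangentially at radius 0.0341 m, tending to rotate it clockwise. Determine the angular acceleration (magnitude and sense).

α ≈ 35.2 rad/s², anticlockwise

I = ½MR² = (1/2)(27.2)(0.108)² = 0.1586 kg·m².
Taking anticlockwise as positive: τ₁ = +(27.9)(0.108) = +3.013 N·m; τ₂ = +(56.4)(0.0623) = +3.514 N·m; τ₃ = −(27.5)(0.0341) = −0.9377 N·m.
Net torque τ = 5.589 N·m.
α = τ/I = 5.589/0.1586 = 35.23 rad/s².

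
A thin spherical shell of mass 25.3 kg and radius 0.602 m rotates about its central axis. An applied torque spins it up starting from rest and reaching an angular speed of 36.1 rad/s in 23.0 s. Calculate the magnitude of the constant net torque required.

I = (2/3)MR² = (2/3)(25.3)(0.602)² = 6.113 kg·m².
α = Δω/Δt = (36.1 − 0)/23.0 = 1.570 rad/s².
τ = Iα = (6.113)(1.570) = 9.594 N·m.

τ ≈ 9.59 N·m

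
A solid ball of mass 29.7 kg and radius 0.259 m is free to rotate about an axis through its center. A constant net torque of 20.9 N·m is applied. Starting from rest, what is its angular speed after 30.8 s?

ω ≈ 808 rad/s

I = (2/5)MR² = (2/5)(29.7)(0.259)² = 0.7969 kg·m².
α = τ/I = 20.9/0.7969 = 26.23 rad/s².
ω = ω₀ + αt = 0 + (26.23)(30.8) = 807.8 rad/s.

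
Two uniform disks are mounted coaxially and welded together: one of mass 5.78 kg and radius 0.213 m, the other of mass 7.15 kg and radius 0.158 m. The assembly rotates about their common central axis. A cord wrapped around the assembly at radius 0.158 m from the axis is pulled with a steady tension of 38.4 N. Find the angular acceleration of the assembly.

I = ½M₁R₁² + ½M₂R₂² = ½(5.78)(0.213)² + ½(7.15)(0.158)² = 0.2204 kg·m².
τ = F r = (38.4)(0.158) = 6.067 N·m.
α = τ/I = 6.067/0.2204 = 27.53 rad/s².

α ≈ 27.5 rad/s²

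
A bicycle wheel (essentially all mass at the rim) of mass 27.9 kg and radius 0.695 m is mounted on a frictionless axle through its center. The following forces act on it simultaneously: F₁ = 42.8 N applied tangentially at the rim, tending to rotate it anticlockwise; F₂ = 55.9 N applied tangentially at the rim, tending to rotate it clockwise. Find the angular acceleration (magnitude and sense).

I = MR² = (27.9)(0.695)² = 13.48 kg·m².
Taking anticlockwise as positive: τ₁ = +(42.8)(0.695) = +29.75 N·m; τ₂ = −(55.9)(0.695) = −38.85 N·m.
Net torque τ = -9.105 N·m.
α = τ/I = -9.105/13.48 = -0.6756 rad/s².

α ≈ 0.676 rad/s², clockwise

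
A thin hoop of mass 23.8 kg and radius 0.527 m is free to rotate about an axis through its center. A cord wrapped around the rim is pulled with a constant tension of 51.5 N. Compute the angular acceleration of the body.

α ≈ 4.11 rad/s²

I = MR² = (23.8)(0.527)² = 6.610 kg·m².
τ = F R = (51.5)(0.527) = 27.14 N·m.
From τ = Iα: α = 27.14/6.610 = 4.106 rad/s².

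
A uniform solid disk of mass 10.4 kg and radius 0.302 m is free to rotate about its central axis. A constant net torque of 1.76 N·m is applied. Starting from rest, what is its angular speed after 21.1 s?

ω ≈ 78.3 rad/s

I = ½MR² = (1/2)(10.4)(0.302)² = 0.4743 kg·m².
α = τ/I = 1.76/0.4743 = 3.711 rad/s².
ω = ω₀ + αt = 0 + (3.711)(21.1) = 78.30 rad/s.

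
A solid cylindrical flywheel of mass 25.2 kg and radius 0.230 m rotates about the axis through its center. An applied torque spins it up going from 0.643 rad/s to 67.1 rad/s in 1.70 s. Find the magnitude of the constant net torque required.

I = ½MR² = (1/2)(25.2)(0.230)² = 0.6665 kg·m².
α = Δω/Δt = (67.1 − 0.643)/1.70 = 39.09 rad/s².
τ = Iα = (0.6665)(39.09) = 26.06 N·m.

τ ≈ 26.1 N·m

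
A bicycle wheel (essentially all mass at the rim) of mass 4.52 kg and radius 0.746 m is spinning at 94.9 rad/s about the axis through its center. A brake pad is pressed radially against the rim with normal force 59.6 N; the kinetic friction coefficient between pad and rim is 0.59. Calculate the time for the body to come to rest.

t ≈ 9.10 s

I = MR² = (4.52)(0.746)² = 2.515 kg·m².
Friction force f = μN = (0.59)(59.6) = 35.16 N at the rim; torque magnitude τ = fR = 26.23 N·m, opposing ω.
|α| = τ/I = 26.23/2.515 = 10.43 rad/s² (deceleration).
0 = ω₀ − |α|t ⇒ t = ω₀/|α| = 94.9/10.43 = 9.100 s.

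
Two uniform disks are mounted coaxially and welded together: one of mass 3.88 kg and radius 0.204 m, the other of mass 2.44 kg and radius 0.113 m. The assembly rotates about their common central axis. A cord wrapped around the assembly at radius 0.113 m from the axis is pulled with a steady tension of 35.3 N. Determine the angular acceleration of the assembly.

I = ½M₁R₁² + ½M₂R₂² = ½(3.88)(0.204)² + ½(2.44)(0.113)² = 0.09631 kg·m².
τ = F r = (35.3)(0.113) = 3.989 N·m.
α = τ/I = 3.989/0.09631 = 41.42 rad/s².

α ≈ 41.4 rad/s²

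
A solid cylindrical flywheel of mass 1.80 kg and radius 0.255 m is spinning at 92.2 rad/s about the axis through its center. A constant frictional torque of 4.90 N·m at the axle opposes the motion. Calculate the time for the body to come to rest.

I = ½MR² = (1/2)(1.80)(0.255)² = 0.05852 kg·m².
The net torque has magnitude 4.90 N·m, opposing ω.
|α| = τ/I = 4.900/0.05852 = 83.73 rad/s² (deceleration).
0 = ω₀ − |α|t ⇒ t = ω₀/|α| = 92.2/83.73 = 1.101 s.

t ≈ 1.10 s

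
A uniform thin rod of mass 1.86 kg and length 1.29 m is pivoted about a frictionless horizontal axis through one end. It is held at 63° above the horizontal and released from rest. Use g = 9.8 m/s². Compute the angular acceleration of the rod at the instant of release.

About the pivot, I = (1/3)ML² = (1/3)(1.86)(1.29)² = 1.032 kg·m².
The weight acts at the center, a distance L/2 = 0.6450 m from the pivot; τ = Mg(L/2) cos 63° = 5.338 N·m.
α = τ/I = 5.338/1.032 = 5.173 rad/s².
(Equivalently α = (3g/(2L)) cos 63° = 5.173 rad/s².)

α ≈ 5.17 rad/s²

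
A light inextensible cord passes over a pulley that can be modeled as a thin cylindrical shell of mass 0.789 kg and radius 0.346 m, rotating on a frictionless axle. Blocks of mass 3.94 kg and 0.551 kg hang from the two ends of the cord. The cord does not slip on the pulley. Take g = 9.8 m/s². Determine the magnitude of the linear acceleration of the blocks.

a ≈ 6.29 m/s²

I = MR² = (0.789)(0.346)² = 0.09446 kg·m².
Heavier block: m₁g − T₁ = m₁a. Lighter block: T₂ − m₂g = m₂a.
Pulley: (T₁ − T₂)R = Iα = I(a/R), so T₁ − T₂ = (I/R²)a = 1·M_p a = 0.7890·a.
Adding the three: (m₁ − m₂)g = (m₁ + m₂ + 0.7890)a, so a = (3.94 − 0.551)(9.8)/(3.94 + 0.551 + 0.7890) = 6.290 m/s².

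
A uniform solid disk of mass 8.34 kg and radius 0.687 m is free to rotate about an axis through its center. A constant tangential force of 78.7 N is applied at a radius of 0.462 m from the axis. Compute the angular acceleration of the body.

α ≈ 18.5 rad/s²

I = ½MR² = (1/2)(8.34)(0.687)² = 1.968 kg·m².
τ = F·r = (78.7)(0.462) = 36.36 N·m.
Newton's second law for rotation, τ = Iα, gives α = τ/I = 36.36/1.968 = 18.47 rad/s².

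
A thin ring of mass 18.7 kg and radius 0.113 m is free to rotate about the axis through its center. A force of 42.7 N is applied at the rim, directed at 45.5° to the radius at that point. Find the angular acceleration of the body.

α ≈ 14.4 rad/s²

I = MR² = (18.7)(0.113)² = 0.2388 kg·m².
Only the tangential component produces torque: τ = F R sinθ = (42.7)(0.113) sin 45.5° = 3.442 N·m.
From τ = Iα: α = 3.442/0.2388 = 14.41 rad/s².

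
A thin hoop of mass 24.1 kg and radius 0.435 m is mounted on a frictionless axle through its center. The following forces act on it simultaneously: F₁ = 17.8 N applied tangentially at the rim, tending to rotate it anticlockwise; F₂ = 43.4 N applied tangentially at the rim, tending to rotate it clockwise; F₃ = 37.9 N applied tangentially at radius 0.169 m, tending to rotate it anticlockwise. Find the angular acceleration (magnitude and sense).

α ≈ 1.04 rad/s², clockwise

I = MR² = (24.1)(0.435)² = 4.560 kg·m².
Taking anticlockwise as positive: τ₁ = +(17.8)(0.435) = +7.743 N·m; τ₂ = −(43.4)(0.435) = −18.88 N·m; τ₃ = +(37.9)(0.169) = +6.405 N·m.
Net torque τ = -4.731 N·m.
α = τ/I = -4.731/4.560 = -1.037 rad/s².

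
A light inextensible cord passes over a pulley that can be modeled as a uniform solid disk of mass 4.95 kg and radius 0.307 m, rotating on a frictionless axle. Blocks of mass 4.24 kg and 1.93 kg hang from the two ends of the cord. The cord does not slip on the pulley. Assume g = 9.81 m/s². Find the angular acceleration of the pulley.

I = ½MR² = (1/2)(4.95)(0.307)² = 0.2333 kg·m².
Heavier block: m₁g − T₁ = m₁a. Lighter block: T₂ − m₂g = m₂a.
Pulley: (T₁ − T₂)R = Iα = I(a/R), so T₁ − T₂ = (I/R²)a = (1/2)M_p a = 2.475·a.
Adding the three: (m₁ − m₂)g = (m₁ + m₂ + 2.475)a, so a = (4.24 − 1.93)(9.81)/(4.24 + 1.93 + 2.475) = 2.621 m/s².
α = a/R = 2.621/0.307 = 8.538 rad/s².

α ≈ 8.54 rad/s²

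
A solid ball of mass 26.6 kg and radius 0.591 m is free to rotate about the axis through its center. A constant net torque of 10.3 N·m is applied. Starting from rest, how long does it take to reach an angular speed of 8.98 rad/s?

t ≈ 3.24 s

I = (2/5)MR² = (2/5)(26.6)(0.591)² = 3.716 kg·m².
α = τ/I = 10.3/3.716 = 2.772 rad/s².
ω = αt ⇒ t = ω/α = 8.98/2.772 = 3.240 s.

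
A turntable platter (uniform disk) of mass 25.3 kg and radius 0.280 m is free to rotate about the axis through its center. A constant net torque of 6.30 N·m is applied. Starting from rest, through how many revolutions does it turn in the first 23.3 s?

≈ 274 revolutions

I = ½MR² = (1/2)(25.3)(0.280)² = 0.9918 kg·m².
α = τ/I = 6.30/0.9918 = 6.352 rad/s².
θ = ½αt² = ½(6.352)(23.3)² = 1724 rad.
Revolutions = θ/(2π) = 274.4.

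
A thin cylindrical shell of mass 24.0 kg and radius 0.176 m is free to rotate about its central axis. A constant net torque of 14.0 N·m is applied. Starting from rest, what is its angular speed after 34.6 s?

ω ≈ 652 rad/s

I = MR² = (24.0)(0.176)² = 0.7434 kg·m².
α = τ/I = 14.0/0.7434 = 18.83 rad/s².
ω = ω₀ + αt = 0 + (18.83)(34.6) = 651.6 rad/s.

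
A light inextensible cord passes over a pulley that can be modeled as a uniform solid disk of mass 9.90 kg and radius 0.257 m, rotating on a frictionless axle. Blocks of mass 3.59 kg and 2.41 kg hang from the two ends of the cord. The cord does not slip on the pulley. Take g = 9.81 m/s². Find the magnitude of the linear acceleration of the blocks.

a ≈ 1.06 m/s²

I = ½MR² = (1/2)(9.90)(0.257)² = 0.3269 kg·m².
Heavier block: m₁g − T₁ = m₁a. Lighter block: T₂ − m₂g = m₂a.
Pulley: (T₁ − T₂)R = Iα = I(a/R), so T₁ − T₂ = (I/R²)a = (1/2)M_p a = 4.950·a.
Adding the three: (m₁ − m₂)g = (m₁ + m₂ + 4.950)a, so a = (3.59 − 2.41)(9.81)/(3.59 + 2.41 + 4.950) = 1.057 m/s².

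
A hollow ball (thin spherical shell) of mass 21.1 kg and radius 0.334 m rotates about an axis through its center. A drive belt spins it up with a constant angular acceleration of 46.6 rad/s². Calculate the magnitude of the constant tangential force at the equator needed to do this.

I = (2/3)MR² = (2/3)(21.1)(0.334)² = 1.569 kg·m².
The required torque is τ = Iα = (1.569)(46.60) = 73.13 N·m.
A tangential force at the equator gives τ = FR, so F = τ/R = 73.13/0.334 = 218.9 N.

F ≈ 219 N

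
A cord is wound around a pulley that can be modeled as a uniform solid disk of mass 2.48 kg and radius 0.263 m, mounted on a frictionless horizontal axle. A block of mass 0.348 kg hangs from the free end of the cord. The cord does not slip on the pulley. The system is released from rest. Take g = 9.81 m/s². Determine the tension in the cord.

T ≈ 2.67 N

I = ½MR² = (1/2)(2.48)(0.263)² = 0.08577 kg·m².
Block: mg − T = ma. Pulley: TR = Iα. No-slip: a = αR, so T = (I/R²)a = 1.240·a.
Then mg = (m + 1.240)a, so a = (0.348)(9.81)/(0.348 + 1.240) = 2.150 m/s².
T = 1.240·a = 2.666 N.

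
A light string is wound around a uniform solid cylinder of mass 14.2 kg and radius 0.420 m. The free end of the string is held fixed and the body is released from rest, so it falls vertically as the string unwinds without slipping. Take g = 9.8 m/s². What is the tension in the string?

T ≈ 46.4 N

Translation: Mg − T = Ma. Rotation about the center: TR = Iα with I = ½MR².
With a = αR: T = (I/R²)a = (1/2)M a, so Mg = (1 + 0.5000)Ma.
a = g/(1 + 0.5000) = 9.8/1.500 = 6.533 m/s².
T = 0.5000·M·a = (0.5000)(14.2)(6.533) = 46.39 N.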